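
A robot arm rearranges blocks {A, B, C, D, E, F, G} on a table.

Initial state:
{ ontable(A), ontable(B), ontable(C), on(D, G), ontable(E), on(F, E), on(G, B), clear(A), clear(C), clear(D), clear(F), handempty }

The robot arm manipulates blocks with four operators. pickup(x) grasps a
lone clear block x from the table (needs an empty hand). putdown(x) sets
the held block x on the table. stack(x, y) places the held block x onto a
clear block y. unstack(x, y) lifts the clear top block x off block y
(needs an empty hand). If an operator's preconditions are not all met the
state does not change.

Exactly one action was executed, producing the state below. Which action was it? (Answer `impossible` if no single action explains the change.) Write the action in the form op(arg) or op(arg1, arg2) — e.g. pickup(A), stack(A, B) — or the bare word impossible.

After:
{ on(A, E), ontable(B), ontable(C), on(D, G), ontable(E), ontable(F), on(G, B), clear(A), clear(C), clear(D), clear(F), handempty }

impossible

target: towers=[B/G/D; C; E/A; F] holding=-
     unstack(F, E) → towers=[A; B/G/D; C; E] holding=F
     unstack(D, G) → towers=[A; B/G; C; E/F] holding=D
         pickup(A) → towers=[B/G/D; C; E/F] holding=A
         pickup(C) → towers=[A; B/G/D; E/F] holding=C
none of the 4 applicable actions match → impossible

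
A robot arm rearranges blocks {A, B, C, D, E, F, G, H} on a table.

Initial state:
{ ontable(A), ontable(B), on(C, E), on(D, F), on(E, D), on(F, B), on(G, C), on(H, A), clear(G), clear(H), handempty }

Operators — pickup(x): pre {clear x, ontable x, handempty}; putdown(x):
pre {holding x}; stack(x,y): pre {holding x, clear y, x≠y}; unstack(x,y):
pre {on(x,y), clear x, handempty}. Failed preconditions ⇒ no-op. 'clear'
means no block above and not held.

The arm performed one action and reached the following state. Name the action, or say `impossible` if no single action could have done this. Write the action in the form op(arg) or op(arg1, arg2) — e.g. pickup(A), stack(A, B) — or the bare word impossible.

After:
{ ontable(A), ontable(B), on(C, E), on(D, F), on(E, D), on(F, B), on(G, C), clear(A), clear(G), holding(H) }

unstack(H, A)

target: towers=[A; B/F/D/E/C/G] holding=H
     unstack(G, C) → towers=[A/H; B/F/D/E/C] holding=G
     unstack(H, A) → towers=[A; B/F/D/E/C/G] holding=H  ← match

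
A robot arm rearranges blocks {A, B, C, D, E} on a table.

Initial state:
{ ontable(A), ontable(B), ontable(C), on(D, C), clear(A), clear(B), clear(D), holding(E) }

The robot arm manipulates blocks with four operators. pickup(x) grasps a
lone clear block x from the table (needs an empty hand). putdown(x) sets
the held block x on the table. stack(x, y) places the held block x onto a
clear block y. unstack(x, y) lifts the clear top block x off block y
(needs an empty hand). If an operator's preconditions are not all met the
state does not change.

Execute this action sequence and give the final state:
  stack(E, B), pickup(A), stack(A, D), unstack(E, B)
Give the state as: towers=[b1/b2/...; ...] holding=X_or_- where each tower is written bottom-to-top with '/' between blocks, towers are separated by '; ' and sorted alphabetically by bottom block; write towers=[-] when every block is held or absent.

towers=[B; C/D/A] holding=E

step 1 (stack(E, B)): towers=[A; B/E; C/D] holding=-
step 2 (pickup(A)): towers=[B/E; C/D] holding=A
step 3 (stack(A, D)): towers=[B/E; C/D/A] holding=-
step 4 (unstack(E, B)): towers=[B; C/D/A] holding=E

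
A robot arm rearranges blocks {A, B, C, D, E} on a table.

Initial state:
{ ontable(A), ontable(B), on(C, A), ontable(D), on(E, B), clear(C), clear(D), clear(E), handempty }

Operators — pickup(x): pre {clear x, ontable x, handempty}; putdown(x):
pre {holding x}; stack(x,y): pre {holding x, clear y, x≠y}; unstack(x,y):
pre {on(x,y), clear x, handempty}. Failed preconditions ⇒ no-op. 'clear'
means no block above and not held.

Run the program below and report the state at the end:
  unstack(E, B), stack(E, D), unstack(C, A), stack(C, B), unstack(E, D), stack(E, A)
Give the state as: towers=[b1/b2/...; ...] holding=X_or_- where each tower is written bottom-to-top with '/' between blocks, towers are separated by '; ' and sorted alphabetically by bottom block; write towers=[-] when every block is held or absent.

towers=[A/E; B/C; D] holding=-

step 1 (unstack(E, B)): towers=[A/C; B; D] holding=E
step 2 (stack(E, D)): towers=[A/C; B; D/E] holding=-
step 3 (unstack(C, A)): towers=[A; B; D/E] holding=C
step 4 (stack(C, B)): towers=[A; B/C; D/E] holding=-
step 5 (unstack(E, D)): towers=[A; B/C; D] holding=E
step 6 (stack(E, A)): towers=[A/E; B/C; D] holding=-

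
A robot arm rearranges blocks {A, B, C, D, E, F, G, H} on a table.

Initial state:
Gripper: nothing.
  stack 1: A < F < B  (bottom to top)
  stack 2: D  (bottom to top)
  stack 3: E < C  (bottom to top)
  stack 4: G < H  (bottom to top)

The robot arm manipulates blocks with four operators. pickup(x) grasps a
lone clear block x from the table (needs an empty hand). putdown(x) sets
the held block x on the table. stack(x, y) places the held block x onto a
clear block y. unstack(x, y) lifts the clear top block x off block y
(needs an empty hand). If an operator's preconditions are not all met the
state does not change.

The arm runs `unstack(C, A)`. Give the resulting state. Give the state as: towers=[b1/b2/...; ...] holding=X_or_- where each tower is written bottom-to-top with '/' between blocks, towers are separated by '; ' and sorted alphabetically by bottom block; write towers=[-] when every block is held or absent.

before: towers=[A/F/B; D; E/C; G/H] holding=-
pre[unstack(C, A)]: on(C,A) no, clear(C) yes, handempty yes
on(C,A) unmet → unstack(C, A) is a no-op
after:  towers=[A/F/B; D; E/C; G/H] holding=-

towers=[A/F/B; D; E/C; G/H] holding=-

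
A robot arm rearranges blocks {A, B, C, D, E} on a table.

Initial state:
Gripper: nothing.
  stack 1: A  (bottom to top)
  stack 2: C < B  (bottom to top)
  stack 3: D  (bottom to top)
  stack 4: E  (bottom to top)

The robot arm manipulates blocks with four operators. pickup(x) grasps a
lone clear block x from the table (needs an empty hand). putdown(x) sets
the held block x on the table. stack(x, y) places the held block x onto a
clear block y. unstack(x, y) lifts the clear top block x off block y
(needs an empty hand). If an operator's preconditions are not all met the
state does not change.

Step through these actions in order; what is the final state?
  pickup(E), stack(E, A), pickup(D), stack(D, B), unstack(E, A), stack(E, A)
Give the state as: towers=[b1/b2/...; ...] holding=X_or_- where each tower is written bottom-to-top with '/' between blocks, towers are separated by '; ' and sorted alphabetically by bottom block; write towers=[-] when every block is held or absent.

step 1 (pickup(E)): towers=[A; C/B; D] holding=E
step 2 (stack(E, A)): towers=[A/E; C/B; D] holding=-
step 3 (pickup(D)): towers=[A/E; C/B] holding=D
step 4 (stack(D, B)): towers=[A/E; C/B/D] holding=-
step 5 (unstack(E, A)): towers=[A; C/B/D] holding=E
step 6 (stack(E, A)): towers=[A/E; C/B/D] holding=-

towers=[A/E; C/B/D] holding=-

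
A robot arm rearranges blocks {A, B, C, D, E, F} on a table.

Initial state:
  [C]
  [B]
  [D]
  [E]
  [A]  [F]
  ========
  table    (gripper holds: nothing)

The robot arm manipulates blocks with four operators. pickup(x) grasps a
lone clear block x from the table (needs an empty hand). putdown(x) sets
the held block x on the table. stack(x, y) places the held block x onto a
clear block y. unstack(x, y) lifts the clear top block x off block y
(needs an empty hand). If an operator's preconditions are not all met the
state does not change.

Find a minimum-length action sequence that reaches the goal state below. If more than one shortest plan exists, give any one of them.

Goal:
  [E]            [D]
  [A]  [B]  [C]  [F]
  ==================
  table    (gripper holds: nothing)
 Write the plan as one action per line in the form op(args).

step 1 (unstack(C, B)): towers=[A/E/D/B; F] holding=C
step 2 (putdown(C)): towers=[A/E/D/B; C; F] holding=-
step 3 (unstack(B, D)): towers=[A/E/D; C; F] holding=B
step 4 (putdown(B)): towers=[A/E/D; B; C; F] holding=-
step 5 (unstack(D, E)): towers=[A/E; B; C; F] holding=D
step 6 (stack(D, F)): towers=[A/E; B; C; F/D] holding=-
goal check: towers=[A/E; B; C; F/D] holding=- — reached (length 6, optimal by BFS)

unstack(C, B)
putdown(C)
unstack(B, D)
putdown(B)
unstack(D, E)
stack(D, F)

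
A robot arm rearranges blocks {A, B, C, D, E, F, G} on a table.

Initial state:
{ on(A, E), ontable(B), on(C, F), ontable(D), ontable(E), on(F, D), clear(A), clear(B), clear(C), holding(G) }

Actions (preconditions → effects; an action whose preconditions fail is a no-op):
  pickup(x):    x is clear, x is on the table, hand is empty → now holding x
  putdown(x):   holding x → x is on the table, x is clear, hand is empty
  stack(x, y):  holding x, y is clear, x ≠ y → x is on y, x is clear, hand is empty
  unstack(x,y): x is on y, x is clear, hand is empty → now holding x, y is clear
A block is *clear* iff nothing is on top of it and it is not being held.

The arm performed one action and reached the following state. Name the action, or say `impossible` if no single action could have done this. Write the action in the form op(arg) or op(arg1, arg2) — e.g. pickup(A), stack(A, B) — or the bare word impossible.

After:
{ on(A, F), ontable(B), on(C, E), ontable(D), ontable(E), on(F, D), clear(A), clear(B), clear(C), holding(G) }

target: towers=[B; D/F/A; E/C] holding=G
        putdown(G) → towers=[B; D/F/C; E/A; G] holding=-
       stack(G, B) → towers=[B/G; D/F/C; E/A] holding=-
       stack(G, A) → towers=[B; D/F/C; E/A/G] holding=-
       stack(G, C) → towers=[B; D/F/C/G; E/A] holding=-
none of the 4 applicable actions match → impossible

impossible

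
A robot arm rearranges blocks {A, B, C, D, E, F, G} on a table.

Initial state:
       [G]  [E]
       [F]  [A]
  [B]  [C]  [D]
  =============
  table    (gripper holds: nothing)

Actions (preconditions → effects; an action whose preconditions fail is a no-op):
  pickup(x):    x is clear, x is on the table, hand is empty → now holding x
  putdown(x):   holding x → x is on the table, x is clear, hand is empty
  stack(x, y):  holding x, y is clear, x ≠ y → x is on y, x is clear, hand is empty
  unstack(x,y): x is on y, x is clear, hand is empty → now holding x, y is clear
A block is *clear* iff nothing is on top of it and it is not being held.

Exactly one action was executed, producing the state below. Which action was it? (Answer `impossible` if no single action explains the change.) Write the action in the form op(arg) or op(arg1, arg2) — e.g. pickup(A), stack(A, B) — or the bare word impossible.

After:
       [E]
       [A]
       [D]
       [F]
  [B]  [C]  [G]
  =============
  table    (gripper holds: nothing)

impossible

target: towers=[B; C/F/D/A/E; G] holding=-
         pickup(B) → towers=[C/F/G; D/A/E] holding=B
     unstack(G, F) → towers=[B; C/F; D/A/E] holding=G
     unstack(E, A) → towers=[B; C/F/G; D/A] holding=E
none of the 3 applicable actions match → impossible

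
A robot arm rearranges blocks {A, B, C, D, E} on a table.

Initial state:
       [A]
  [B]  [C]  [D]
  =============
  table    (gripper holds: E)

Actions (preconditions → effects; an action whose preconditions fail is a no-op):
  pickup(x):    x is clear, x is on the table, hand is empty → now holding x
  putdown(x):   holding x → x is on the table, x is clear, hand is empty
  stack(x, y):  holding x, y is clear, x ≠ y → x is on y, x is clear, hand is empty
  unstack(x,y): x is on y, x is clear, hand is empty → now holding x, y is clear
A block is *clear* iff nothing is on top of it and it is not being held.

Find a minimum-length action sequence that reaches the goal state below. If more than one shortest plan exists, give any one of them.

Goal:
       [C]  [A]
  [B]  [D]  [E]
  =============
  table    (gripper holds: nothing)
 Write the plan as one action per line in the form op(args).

step 1 (putdown(E)): towers=[B; C/A; D; E] holding=-
step 2 (unstack(A, C)): towers=[B; C; D; E] holding=A
step 3 (stack(A, E)): towers=[B; C; D; E/A] holding=-
step 4 (pickup(C)): towers=[B; D; E/A] holding=C
step 5 (stack(C, D)): towers=[B; D/C; E/A] holding=-
goal check: towers=[B; D/C; E/A] holding=- — reached (length 5, optimal by BFS)

putdown(E)
unstack(A, C)
stack(A, E)
pickup(C)
stack(C, D)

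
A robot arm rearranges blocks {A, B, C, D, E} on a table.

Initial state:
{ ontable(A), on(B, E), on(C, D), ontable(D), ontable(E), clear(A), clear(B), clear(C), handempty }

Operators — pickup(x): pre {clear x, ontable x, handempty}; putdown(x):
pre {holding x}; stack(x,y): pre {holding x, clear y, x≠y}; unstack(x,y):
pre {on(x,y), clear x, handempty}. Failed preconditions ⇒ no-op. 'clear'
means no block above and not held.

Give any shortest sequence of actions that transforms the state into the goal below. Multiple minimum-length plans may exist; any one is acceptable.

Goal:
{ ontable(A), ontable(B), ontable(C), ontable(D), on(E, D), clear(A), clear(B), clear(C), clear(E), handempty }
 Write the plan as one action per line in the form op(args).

step 1 (unstack(B, E)): towers=[A; D/C; E] holding=B
step 2 (putdown(B)): towers=[A; B; D/C; E] holding=-
step 3 (unstack(C, D)): towers=[A; B; D; E] holding=C
step 4 (putdown(C)): towers=[A; B; C; D; E] holding=-
step 5 (pickup(E)): towers=[A; B; C; D] holding=E
step 6 (stack(E, D)): towers=[A; B; C; D/E] holding=-
goal check: towers=[A; B; C; D/E] holding=- — reached (length 6, optimal by BFS)

unstack(B, E)
putdown(B)
unstack(C, D)
putdown(C)
pickup(E)
stack(E, D)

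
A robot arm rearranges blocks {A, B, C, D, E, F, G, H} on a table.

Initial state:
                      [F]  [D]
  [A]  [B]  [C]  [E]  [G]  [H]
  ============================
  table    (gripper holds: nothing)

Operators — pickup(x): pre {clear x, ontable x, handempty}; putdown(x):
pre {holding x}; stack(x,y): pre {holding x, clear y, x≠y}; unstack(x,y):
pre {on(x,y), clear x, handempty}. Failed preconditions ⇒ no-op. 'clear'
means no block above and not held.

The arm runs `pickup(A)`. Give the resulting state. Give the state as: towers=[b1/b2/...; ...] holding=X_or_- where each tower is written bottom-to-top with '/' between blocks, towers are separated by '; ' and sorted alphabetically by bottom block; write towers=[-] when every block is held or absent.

before: towers=[A; B; C; E; G/F; H/D] holding=-
pre[pickup(A)]: clear(A) ✓, ontable(A) ✓, handempty ✓
all met → apply pickup(A)
after:  towers=[B; C; E; G/F; H/D] holding=A

towers=[B; C; E; G/F; H/D] holding=A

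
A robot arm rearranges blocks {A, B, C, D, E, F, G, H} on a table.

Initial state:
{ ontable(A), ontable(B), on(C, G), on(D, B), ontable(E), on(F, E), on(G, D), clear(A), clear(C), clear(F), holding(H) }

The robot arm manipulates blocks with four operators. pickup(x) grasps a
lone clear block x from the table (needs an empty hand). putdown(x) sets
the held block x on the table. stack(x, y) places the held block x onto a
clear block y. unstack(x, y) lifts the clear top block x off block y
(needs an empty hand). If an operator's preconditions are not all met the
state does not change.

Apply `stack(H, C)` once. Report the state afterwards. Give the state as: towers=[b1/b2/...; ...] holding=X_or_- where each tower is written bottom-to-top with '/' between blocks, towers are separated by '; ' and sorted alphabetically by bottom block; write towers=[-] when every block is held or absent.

towers=[A; B/D/G/C/H; E/F] holding=-

before: towers=[A; B/D/G/C; E/F] holding=H
pre[stack(H, C)]: holding(H) ✓, clear(C) ✓, H≠C ✓
all met → apply stack(H, C)
after:  towers=[A; B/D/G/C/H; E/F] holding=-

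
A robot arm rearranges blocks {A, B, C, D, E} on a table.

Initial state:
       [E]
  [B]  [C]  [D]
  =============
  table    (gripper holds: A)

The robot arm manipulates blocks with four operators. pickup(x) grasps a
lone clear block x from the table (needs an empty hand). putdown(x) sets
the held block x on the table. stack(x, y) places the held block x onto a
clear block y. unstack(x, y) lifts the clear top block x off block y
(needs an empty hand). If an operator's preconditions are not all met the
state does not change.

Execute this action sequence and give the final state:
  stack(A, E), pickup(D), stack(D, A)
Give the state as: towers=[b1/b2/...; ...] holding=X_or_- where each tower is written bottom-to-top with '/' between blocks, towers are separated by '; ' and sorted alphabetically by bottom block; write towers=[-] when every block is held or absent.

towers=[B; C/E/A/D] holding=-

step 1 (stack(A, E)): towers=[B; C/E/A; D] holding=-
step 2 (pickup(D)): towers=[B; C/E/A] holding=D
step 3 (stack(D, A)): towers=[B; C/E/A/D] holding=-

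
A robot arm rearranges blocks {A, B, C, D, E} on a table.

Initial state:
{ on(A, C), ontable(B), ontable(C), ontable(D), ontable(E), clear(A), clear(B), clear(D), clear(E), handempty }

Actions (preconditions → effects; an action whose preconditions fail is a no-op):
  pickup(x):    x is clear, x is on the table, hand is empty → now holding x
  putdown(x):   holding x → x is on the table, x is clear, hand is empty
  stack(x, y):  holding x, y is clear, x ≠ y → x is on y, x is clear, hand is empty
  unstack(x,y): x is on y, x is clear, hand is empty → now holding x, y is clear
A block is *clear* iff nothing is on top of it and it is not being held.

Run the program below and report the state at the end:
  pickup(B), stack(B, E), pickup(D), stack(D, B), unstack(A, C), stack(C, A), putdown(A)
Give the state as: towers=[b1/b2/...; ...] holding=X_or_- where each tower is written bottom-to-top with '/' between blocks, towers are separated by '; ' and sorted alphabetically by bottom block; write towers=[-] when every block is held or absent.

step 1 (pickup(B)): towers=[C/A; D; E] holding=B
step 2 (stack(B, E)): towers=[C/A; D; E/B] holding=-
step 3 (pickup(D)): towers=[C/A; E/B] holding=D
step 4 (stack(D, B)): towers=[C/A; E/B/D] holding=-
step 5 (unstack(A, C)): towers=[C; E/B/D] holding=A
step 6 (stack(C, A)) [no-op]: towers=[C; E/B/D] holding=A
step 7 (putdown(A)): towers=[A; C; E/B/D] holding=-

towers=[A; C; E/B/D] holding=-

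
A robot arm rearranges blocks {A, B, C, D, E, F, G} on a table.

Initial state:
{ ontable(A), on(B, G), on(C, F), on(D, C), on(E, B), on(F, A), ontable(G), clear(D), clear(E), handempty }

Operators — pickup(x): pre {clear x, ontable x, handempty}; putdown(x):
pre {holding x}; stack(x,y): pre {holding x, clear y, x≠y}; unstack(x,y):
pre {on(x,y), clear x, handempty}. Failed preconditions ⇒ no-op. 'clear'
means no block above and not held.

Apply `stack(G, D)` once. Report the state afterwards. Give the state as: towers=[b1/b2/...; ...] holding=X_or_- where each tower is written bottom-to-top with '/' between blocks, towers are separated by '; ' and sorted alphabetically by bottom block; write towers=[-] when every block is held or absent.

towers=[A/F/C/D; G/B/E] holding=-

before: towers=[A/F/C/D; G/B/E] holding=-
pre[stack(G, D)]: holding(G) fail, clear(D) ok, G≠D ok
holding(G) unmet → stack(G, D) is a no-op
after:  towers=[A/F/C/D; G/B/E] holding=-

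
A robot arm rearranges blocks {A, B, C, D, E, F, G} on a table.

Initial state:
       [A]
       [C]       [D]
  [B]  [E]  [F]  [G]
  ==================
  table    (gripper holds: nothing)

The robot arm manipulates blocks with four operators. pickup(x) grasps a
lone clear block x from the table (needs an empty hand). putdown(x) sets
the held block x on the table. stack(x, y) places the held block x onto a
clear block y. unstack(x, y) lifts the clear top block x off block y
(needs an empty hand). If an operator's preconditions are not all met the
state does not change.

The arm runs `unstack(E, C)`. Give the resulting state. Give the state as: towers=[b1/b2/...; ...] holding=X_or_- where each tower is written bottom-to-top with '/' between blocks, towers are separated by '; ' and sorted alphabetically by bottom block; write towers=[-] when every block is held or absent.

before: towers=[B; E/C/A; F; G/D] holding=-
pre[unstack(E, C)]: on(E,C) fail, clear(E) fail, handempty ok
on(E,C), clear(E) unmet → unstack(E, C) is a no-op
after:  towers=[B; E/C/A; F; G/D] holding=-

towers=[B; E/C/A; F; G/D] holding=-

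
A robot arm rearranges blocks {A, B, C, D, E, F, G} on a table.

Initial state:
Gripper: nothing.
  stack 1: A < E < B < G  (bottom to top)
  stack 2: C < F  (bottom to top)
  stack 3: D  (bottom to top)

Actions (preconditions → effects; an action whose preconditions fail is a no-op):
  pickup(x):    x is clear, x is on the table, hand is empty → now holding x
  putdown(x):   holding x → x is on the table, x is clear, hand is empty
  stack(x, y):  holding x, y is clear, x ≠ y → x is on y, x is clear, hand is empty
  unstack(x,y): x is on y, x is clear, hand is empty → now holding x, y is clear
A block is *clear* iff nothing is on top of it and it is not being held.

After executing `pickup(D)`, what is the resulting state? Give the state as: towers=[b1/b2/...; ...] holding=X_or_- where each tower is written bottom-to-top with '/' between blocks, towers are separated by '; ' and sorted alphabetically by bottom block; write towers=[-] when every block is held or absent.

towers=[A/E/B/G; C/F] holding=D

before: towers=[A/E/B/G; C/F; D] holding=-
pre[pickup(D)]: clear(D) ✓, ontable(D) ✓, handempty ✓
all met → apply pickup(D)
after:  towers=[A/E/B/G; C/F] holding=D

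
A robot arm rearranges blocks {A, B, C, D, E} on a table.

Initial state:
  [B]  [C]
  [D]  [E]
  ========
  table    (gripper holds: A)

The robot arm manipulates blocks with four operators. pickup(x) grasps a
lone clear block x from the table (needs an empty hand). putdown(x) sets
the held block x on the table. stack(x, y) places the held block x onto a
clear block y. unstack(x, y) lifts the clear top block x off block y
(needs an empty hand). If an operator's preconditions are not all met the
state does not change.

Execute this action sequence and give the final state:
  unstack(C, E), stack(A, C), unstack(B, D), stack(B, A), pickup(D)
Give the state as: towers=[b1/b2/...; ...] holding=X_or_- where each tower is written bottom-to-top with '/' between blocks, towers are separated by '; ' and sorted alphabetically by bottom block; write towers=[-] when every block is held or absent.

towers=[E/C/A/B] holding=D

step 1 (unstack(C, E)) [no-op]: towers=[D/B; E/C] holding=A
step 2 (stack(A, C)): towers=[D/B; E/C/A] holding=-
step 3 (unstack(B, D)): towers=[D; E/C/A] holding=B
step 4 (stack(B, A)): towers=[D; E/C/A/B] holding=-
step 5 (pickup(D)): towers=[E/C/A/B] holding=D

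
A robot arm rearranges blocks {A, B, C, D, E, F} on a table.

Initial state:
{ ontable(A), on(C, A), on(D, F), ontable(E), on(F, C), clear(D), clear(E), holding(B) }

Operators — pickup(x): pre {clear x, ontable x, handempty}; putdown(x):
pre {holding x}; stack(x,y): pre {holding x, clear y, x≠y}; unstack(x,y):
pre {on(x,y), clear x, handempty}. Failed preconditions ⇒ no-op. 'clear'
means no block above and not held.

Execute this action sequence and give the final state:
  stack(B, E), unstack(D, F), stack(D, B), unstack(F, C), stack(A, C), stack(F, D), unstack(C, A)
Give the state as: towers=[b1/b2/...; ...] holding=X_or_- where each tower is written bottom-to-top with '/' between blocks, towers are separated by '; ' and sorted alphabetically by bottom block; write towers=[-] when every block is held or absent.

towers=[A; E/B/D/F] holding=C

step 1 (stack(B, E)): towers=[A/C/F/D; E/B] holding=-
step 2 (unstack(D, F)): towers=[A/C/F; E/B] holding=D
step 3 (stack(D, B)): towers=[A/C/F; E/B/D] holding=-
step 4 (unstack(F, C)): towers=[A/C; E/B/D] holding=F
step 5 (stack(A, C)) [no-op]: towers=[A/C; E/B/D] holding=F
step 6 (stack(F, D)): towers=[A/C; E/B/D/F] holding=-
step 7 (unstack(C, A)): towers=[A; E/B/D/F] holding=C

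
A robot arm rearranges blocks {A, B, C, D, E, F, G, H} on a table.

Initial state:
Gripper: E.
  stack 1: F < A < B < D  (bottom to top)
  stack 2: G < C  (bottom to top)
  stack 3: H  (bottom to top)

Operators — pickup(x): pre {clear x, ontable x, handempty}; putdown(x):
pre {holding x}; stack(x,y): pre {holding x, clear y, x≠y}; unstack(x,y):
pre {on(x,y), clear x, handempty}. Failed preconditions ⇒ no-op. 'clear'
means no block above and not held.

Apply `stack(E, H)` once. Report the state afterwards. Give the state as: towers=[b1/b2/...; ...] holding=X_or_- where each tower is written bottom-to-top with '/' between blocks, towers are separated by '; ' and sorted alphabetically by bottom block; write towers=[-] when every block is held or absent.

towers=[F/A/B/D; G/C; H/E] holding=-

before: towers=[F/A/B/D; G/C; H] holding=E
pre[stack(E, H)]: holding(E) yes, clear(H) yes, E≠H yes
all met → apply stack(E, H)
after:  towers=[F/A/B/D; G/C; H/E] holding=-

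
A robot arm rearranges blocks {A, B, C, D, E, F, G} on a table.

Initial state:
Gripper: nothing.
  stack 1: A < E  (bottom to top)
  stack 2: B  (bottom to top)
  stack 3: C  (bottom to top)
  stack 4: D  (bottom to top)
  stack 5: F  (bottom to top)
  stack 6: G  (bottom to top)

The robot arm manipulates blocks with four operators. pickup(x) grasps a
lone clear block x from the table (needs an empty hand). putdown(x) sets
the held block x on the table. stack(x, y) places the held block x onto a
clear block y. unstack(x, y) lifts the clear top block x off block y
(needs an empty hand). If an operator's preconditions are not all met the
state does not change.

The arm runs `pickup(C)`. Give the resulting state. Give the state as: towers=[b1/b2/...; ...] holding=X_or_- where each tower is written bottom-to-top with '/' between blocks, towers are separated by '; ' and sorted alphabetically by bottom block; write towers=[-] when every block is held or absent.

before: towers=[A/E; B; C; D; F; G] holding=-
pre[pickup(C)]: clear(C) ✓, ontable(C) ✓, handempty ✓
all met → apply pickup(C)
after:  towers=[A/E; B; D; F; G] holding=C

towers=[A/E; B; D; F; G] holding=C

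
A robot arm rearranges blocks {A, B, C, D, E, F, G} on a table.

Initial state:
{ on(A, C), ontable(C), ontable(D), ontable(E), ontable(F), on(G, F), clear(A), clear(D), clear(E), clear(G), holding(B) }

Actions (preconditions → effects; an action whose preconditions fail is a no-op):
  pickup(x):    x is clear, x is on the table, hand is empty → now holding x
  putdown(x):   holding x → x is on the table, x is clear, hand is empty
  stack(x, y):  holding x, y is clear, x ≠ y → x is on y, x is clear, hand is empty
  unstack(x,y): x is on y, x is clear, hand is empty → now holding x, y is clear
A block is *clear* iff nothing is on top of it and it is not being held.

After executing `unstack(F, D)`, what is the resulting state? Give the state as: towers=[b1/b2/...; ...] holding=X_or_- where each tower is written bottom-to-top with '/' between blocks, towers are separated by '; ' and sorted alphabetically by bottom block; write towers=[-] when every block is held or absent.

towers=[C/A; D; E; F/G] holding=B

before: towers=[C/A; D; E; F/G] holding=B
pre[unstack(F, D)]: on(F,D) no, clear(F) no, handempty no
on(F,D), clear(F), handempty unmet → unstack(F, D) is a no-op
after:  towers=[C/A; D; E; F/G] holding=B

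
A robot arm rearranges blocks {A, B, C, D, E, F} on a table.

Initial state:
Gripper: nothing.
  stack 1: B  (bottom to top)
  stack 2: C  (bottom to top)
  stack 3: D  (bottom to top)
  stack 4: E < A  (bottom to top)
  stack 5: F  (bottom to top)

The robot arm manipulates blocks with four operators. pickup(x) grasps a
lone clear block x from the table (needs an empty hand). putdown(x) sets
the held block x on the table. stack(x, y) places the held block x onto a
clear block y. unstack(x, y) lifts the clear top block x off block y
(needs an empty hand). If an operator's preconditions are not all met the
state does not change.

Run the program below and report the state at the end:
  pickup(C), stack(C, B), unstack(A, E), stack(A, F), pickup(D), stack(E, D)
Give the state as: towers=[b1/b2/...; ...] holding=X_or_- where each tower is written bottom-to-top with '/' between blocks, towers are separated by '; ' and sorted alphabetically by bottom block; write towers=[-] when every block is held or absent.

step 1 (pickup(C)): towers=[B; D; E/A; F] holding=C
step 2 (stack(C, B)): towers=[B/C; D; E/A; F] holding=-
step 3 (unstack(A, E)): towers=[B/C; D; E; F] holding=A
step 4 (stack(A, F)): towers=[B/C; D; E; F/A] holding=-
step 5 (pickup(D)): towers=[B/C; E; F/A] holding=D
step 6 (stack(E, D)) [no-op]: towers=[B/C; E; F/A] holding=D

towers=[B/C; E; F/A] holding=D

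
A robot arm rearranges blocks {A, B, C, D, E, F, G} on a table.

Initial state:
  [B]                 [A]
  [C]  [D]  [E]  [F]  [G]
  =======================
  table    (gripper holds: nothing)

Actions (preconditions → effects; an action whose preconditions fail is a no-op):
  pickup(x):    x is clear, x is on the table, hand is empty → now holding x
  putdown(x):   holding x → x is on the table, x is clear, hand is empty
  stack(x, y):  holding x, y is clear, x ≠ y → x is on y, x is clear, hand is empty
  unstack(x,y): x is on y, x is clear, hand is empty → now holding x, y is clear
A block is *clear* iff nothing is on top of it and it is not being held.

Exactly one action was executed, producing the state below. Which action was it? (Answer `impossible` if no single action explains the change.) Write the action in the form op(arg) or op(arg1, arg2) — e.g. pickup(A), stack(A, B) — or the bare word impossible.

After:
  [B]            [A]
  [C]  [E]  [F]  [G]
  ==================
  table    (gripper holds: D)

pickup(D)

target: towers=[C/B; E; F; G/A] holding=D
     unstack(B, C) → towers=[C; D; E; F; G/A] holding=B
         pickup(F) → towers=[C/B; D; E; G/A] holding=F
         pickup(D) → towers=[C/B; E; F; G/A] holding=D  ← match
     unstack(A, G) → towers=[C/B; D; E; F; G] holding=A
         pickup(E) → towers=[C/B; D; F; G/A] holding=E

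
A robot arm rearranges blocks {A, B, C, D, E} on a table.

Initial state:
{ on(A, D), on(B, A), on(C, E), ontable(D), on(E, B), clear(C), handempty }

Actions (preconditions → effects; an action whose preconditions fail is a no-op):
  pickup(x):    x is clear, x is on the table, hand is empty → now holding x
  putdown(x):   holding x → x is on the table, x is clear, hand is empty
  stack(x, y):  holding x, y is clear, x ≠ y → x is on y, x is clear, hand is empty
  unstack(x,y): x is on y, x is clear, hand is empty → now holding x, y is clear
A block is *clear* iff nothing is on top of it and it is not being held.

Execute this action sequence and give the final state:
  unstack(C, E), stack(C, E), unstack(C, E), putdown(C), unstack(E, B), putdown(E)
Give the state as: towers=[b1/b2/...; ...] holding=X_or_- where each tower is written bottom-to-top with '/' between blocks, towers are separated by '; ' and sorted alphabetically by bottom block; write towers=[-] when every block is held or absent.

towers=[C; D/A/B; E] holding=-

step 1 (unstack(C, E)): towers=[D/A/B/E] holding=C
step 2 (stack(C, E)): towers=[D/A/B/E/C] holding=-
step 3 (unstack(C, E)): towers=[D/A/B/E] holding=C
step 4 (putdown(C)): towers=[C; D/A/B/E] holding=-
step 5 (unstack(E, B)): towers=[C; D/A/B] holding=E
step 6 (putdown(E)): towers=[C; D/A/B; E] holding=-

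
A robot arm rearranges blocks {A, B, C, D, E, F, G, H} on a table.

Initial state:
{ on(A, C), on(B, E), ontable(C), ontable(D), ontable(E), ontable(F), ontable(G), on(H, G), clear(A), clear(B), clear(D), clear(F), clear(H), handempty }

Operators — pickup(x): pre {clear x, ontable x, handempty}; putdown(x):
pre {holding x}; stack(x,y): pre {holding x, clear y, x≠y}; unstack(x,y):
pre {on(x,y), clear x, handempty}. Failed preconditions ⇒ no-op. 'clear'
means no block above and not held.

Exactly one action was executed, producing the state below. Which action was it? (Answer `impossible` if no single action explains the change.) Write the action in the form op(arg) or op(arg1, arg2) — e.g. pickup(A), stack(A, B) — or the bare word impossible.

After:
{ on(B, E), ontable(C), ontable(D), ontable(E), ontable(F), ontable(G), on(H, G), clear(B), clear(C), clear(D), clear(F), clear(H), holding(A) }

unstack(A, C)

target: towers=[C; D; E/B; F; G/H] holding=A
     unstack(A, C) → towers=[C; D; E/B; F; G/H] holding=A  ← match
     unstack(H, G) → towers=[C/A; D; E/B; F; G] holding=H
     unstack(B, E) → towers=[C/A; D; E; F; G/H] holding=B
         pickup(F) → towers=[C/A; D; E/B; G/H] holding=F
         pickup(D) → towers=[C/A; E/B; F; G/H] holding=D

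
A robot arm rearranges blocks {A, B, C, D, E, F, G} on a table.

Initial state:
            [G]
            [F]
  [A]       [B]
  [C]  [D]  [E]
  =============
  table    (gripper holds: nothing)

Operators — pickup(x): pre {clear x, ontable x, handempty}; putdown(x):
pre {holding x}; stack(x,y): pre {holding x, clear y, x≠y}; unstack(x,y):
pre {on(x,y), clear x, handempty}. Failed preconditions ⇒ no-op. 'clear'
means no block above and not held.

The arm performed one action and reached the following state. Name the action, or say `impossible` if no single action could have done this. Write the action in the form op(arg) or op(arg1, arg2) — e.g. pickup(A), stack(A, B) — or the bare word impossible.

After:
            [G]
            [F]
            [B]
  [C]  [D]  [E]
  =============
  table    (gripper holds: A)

unstack(A, C)

target: towers=[C; D; E/B/F/G] holding=A
     unstack(G, F) → towers=[C/A; D; E/B/F] holding=G
         pickup(D) → towers=[C/A; E/B/F/G] holding=D
     unstack(A, C) → towers=[C; D; E/B/F/G] holding=A  ← match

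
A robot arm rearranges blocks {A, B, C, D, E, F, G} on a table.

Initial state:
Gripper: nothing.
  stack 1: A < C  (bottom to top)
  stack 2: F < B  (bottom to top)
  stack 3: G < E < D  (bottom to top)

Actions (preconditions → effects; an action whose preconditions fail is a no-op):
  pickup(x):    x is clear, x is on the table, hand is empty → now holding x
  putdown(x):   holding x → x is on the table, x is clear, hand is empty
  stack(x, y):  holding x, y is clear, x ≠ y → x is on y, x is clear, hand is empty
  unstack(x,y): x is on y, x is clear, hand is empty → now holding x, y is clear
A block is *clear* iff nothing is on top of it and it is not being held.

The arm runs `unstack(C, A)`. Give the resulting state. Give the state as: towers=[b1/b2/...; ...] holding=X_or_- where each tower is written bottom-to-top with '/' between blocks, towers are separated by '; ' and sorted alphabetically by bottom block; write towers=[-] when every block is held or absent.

before: towers=[A/C; F/B; G/E/D] holding=-
pre[unstack(C, A)]: on(C,A) ok, clear(C) ok, handempty ok
all met → apply unstack(C, A)
after:  towers=[A; F/B; G/E/D] holding=C

towers=[A; F/B; G/E/D] holding=C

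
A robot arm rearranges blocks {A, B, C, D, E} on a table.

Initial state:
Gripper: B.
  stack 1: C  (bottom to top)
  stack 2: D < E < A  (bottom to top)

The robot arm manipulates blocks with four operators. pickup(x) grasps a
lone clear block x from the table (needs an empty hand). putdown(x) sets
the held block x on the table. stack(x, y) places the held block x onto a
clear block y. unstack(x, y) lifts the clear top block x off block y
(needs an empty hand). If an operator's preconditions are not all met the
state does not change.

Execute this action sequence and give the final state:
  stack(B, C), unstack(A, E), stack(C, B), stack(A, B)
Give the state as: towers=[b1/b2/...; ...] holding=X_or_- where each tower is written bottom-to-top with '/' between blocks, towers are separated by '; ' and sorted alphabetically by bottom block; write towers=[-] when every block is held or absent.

step 1 (stack(B, C)): towers=[C/B; D/E/A] holding=-
step 2 (unstack(A, E)): towers=[C/B; D/E] holding=A
step 3 (stack(C, B)) [no-op]: towers=[C/B; D/E] holding=A
step 4 (stack(A, B)): towers=[C/B/A; D/E] holding=-

towers=[C/B/A; D/E] holding=-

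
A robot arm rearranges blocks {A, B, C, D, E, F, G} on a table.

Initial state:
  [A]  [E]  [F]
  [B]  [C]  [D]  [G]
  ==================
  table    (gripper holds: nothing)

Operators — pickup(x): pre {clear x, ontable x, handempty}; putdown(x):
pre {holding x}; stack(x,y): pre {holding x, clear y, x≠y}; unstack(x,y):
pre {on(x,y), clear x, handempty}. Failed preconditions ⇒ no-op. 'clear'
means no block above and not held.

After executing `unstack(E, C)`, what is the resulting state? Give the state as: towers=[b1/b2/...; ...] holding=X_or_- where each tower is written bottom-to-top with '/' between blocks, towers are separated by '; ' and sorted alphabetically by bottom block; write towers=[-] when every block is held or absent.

towers=[B/A; C; D/F; G] holding=E

before: towers=[B/A; C/E; D/F; G] holding=-
pre[unstack(E, C)]: on(E,C) yes, clear(E) yes, handempty yes
all met → apply unstack(E, C)
after:  towers=[B/A; C; D/F; G] holding=E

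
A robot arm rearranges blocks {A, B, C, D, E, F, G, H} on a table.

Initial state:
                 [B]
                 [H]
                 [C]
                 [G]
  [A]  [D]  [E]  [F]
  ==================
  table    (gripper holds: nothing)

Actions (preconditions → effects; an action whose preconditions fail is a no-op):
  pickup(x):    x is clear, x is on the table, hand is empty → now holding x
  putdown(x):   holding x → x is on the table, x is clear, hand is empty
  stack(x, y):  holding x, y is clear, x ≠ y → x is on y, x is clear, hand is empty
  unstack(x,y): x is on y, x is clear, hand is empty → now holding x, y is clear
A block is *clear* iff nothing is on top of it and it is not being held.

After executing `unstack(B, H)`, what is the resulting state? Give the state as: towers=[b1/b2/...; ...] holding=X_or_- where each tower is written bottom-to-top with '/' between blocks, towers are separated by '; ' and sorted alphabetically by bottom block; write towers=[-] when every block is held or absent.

before: towers=[A; D; E; F/G/C/H/B] holding=-
pre[unstack(B, H)]: on(B,H) ✓, clear(B) ✓, handempty ✓
all met → apply unstack(B, H)
after:  towers=[A; D; E; F/G/C/H] holding=B

towers=[A; D; E; F/G/C/H] holding=B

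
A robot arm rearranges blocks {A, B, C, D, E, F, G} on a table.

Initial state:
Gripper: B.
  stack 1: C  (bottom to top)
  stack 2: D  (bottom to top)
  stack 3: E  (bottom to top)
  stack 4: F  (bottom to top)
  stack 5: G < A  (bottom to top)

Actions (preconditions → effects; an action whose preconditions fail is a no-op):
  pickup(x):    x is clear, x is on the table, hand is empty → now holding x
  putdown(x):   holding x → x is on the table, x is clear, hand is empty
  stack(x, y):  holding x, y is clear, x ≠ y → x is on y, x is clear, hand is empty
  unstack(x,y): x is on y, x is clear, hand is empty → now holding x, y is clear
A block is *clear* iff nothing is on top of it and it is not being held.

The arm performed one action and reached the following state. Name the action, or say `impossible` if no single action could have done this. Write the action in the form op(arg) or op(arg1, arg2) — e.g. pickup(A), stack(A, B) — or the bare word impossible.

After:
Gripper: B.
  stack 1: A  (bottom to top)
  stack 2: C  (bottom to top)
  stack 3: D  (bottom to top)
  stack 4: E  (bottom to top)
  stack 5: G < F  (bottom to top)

impossible

target: towers=[A; C; D; E; G/F] holding=B
        putdown(B) → towers=[B; C; D; E; F; G/A] holding=-
       stack(B, F) → towers=[C; D; E; F/B; G/A] holding=-
       stack(B, D) → towers=[C; D/B; E; F; G/A] holding=-
       stack(B, A) → towers=[C; D; E; F; G/A/B] holding=-
       stack(B, E) → towers=[C; D; E/B; F; G/A] holding=-
       stack(B, C) → towers=[C/B; D; E; F; G/A] holding=-
none of the 6 applicable actions match → impossible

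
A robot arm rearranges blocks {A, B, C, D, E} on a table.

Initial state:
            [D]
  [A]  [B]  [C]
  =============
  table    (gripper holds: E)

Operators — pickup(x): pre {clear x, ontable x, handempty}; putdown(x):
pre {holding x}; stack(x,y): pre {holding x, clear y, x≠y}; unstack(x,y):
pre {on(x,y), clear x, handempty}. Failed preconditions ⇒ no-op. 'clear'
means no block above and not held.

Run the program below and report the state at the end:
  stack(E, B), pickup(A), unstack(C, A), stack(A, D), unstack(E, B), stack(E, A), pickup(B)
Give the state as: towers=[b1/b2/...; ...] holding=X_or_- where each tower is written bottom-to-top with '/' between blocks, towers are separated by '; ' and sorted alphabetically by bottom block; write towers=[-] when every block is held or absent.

step 1 (stack(E, B)): towers=[A; B/E; C/D] holding=-
step 2 (pickup(A)): towers=[B/E; C/D] holding=A
step 3 (unstack(C, A)) [no-op]: towers=[B/E; C/D] holding=A
step 4 (stack(A, D)): towers=[B/E; C/D/A] holding=-
step 5 (unstack(E, B)): towers=[B; C/D/A] holding=E
step 6 (stack(E, A)): towers=[B; C/D/A/E] holding=-
step 7 (pickup(B)): towers=[C/D/A/E] holding=B

towers=[C/D/A/E] holding=B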